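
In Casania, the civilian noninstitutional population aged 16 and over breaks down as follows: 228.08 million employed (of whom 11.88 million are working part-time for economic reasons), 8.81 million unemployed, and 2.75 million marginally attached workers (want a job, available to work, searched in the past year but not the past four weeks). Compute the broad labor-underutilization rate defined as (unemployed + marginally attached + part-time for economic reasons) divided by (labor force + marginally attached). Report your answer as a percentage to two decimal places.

Labor force = 228.08 + 8.81 = 236.89 million.
Numerator = 8.81 + 2.75 + 11.88 = 23.44 million.
Denominator = 236.89 + 2.75 = 239.64 million.
Broad rate = 23.44 / 239.64 = 9.78%.

Broad underutilization rate ≈ 9.78%.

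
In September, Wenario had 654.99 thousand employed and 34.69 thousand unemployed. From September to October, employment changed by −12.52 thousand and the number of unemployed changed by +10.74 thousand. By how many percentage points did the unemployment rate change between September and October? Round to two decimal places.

The unemployment rate changed by +1.57 percentage points.

September: labor force = 654.99 + 34.69 = 689.68; u = 34.69/689.68 = 5.03%.
October: labor force = 642.47 + 45.43 = 687.90; u = 45.43/687.90 = 6.60%.
Change = 6.60% − 5.03% = +1.57 pp.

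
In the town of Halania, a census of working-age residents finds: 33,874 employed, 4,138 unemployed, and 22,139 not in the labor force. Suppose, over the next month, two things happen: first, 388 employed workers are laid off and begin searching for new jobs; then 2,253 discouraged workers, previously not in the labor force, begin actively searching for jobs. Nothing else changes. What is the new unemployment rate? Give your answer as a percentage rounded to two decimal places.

New unemployment rate ≈ 16.84%.

Initially, labor force = 33,874 + 4,138 = 38,012, so u = 4,138/38,012 = 10.89%.
After the first change, employed falls and unemployed rises by 388; labor force unchanged → E = 33,486, U = 4,526, labor force = 38,012.
After the second change, unemployed and labor force both rise by 2,253 → E = 33,486, U = 6,779, labor force = 40,265.
New unemployment rate = 6,779 / 40,265 = 16.84%.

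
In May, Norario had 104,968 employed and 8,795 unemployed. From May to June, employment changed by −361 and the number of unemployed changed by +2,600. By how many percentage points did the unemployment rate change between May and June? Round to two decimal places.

The unemployment rate changed by +2.09 percentage points.

May: labor force = 104,968 + 8,795 = 113,763; u = 8,795/113,763 = 7.73%.
June: labor force = 104,607 + 11,395 = 116,002; u = 11,395/116,002 = 9.82%.
Change = 9.82% − 7.73% = +2.09 pp.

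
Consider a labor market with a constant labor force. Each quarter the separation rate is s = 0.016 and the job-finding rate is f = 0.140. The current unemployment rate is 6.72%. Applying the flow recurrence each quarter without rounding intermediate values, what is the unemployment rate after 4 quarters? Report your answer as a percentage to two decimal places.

With a fixed labor force, u_{t+1} = u_t + s·(1−u_t) − f·u_t = u_t·(1−s−f) + s.
Here 1−s−f = 0.844 and s = 0.016.
u_1 = 0.067200 × 0.844 + 0.016 = 0.072717.
u_2 = 0.072717 × 0.844 + 0.016 = 0.077373.
u_3 = 0.077373 × 0.844 + 0.016 = 0.081303.
u_4 = 0.081303 × 0.844 + 0.016 = 0.084620.

Unemployment rate after four quarters ≈ 8.46%.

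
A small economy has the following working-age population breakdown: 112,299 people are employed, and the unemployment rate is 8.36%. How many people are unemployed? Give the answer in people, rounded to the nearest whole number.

Let U be the number unemployed. The labor force is E + U, and U/(E+U) = 0.0836.
So U = 0.0836 × 112,299 / (1 − 0.0836) = 9388.20 / 0.9164 ≈ 10,245.

About 10,245 are unemployed.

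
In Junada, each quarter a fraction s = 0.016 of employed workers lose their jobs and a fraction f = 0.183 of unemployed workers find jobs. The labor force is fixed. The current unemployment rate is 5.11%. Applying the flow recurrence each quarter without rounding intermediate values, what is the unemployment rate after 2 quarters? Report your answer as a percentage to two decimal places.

With a fixed labor force, u_{t+1} = u_t + s·(1−u_t) − f·u_t = u_t·(1−s−f) + s.
Here 1−s−f = 0.801 and s = 0.016.
u_1 = 0.051100 × 0.801 + 0.016 = 0.056931.
u_2 = 0.056931 × 0.801 + 0.016 = 0.061602.

Unemployment rate after two quarters ≈ 6.16%.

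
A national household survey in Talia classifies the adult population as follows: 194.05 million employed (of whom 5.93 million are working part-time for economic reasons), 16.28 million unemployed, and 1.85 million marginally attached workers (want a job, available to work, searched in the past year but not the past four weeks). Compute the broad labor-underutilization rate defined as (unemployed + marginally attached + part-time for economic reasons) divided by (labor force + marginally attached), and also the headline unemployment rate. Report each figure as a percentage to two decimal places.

Labor force = 194.05 + 16.28 = 210.33 million.
Numerator = 16.28 + 1.85 + 5.93 = 24.06 million.
Denominator = 210.33 + 1.85 = 212.18 million.
Broad rate = 24.06 / 212.18 = 11.34%.
Headline unemployment rate = 16.28 / 210.33 = 7.74%.

Broad underutilization rate ≈ 11.34%; headline unemployment rate ≈ 7.74%.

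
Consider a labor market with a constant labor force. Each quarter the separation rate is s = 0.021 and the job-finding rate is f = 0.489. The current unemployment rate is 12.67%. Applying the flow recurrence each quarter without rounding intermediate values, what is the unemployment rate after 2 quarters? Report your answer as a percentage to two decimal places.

Unemployment rate after two quarters ≈ 6.17%.

With a fixed labor force, u_{t+1} = u_t + s·(1−u_t) − f·u_t = u_t·(1−s−f) + s.
Here 1−s−f = 0.490 and s = 0.021.
u_1 = 0.126700 × 0.490 + 0.021 = 0.083083.
u_2 = 0.083083 × 0.490 + 0.021 = 0.061711.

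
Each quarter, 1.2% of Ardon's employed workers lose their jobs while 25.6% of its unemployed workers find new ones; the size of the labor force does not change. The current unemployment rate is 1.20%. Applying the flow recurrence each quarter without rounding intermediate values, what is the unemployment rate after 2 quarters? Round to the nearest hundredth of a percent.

Unemployment rate after two quarters ≈ 2.72%.

With a fixed labor force, u_{t+1} = u_t + s·(1−u_t) − f·u_t = u_t·(1−s−f) + s.
Here 1−s−f = 0.732 and s = 0.012.
u_1 = 0.012000 × 0.732 + 0.012 = 0.020784.
u_2 = 0.020784 × 0.732 + 0.012 = 0.027214.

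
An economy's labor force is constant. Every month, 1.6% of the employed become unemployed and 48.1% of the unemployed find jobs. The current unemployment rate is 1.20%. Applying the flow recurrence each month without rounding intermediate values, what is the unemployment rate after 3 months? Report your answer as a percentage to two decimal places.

Unemployment rate after three months ≈ 2.96%.

With a fixed labor force, u_{t+1} = u_t + s·(1−u_t) − f·u_t = u_t·(1−s−f) + s.
Here 1−s−f = 0.503 and s = 0.016.
u_1 = 0.012000 × 0.503 + 0.016 = 0.022036.
u_2 = 0.022036 × 0.503 + 0.016 = 0.027084.
u_3 = 0.027084 × 0.503 + 0.016 = 0.029623.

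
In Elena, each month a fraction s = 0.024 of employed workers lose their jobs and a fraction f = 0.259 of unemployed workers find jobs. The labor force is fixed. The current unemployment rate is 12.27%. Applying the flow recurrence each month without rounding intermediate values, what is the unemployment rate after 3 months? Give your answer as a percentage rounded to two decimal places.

Unemployment rate after three months ≈ 9.88%.

With a fixed labor force, u_{t+1} = u_t + s·(1−u_t) − f·u_t = u_t·(1−s−f) + s.
Here 1−s−f = 0.717 and s = 0.024.
u_1 = 0.122700 × 0.717 + 0.024 = 0.111976.
u_2 = 0.111976 × 0.717 + 0.024 = 0.104287.
u_3 = 0.104287 × 0.717 + 0.024 = 0.098774.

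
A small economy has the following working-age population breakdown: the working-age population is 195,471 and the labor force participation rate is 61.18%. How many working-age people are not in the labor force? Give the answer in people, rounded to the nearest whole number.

About 75,882 are not in the labor force.

Share not in the labor force = 1 − 0.6118 = 0.3882.
Not in labor force = 0.3882 × 195,471 ≈ 75,882.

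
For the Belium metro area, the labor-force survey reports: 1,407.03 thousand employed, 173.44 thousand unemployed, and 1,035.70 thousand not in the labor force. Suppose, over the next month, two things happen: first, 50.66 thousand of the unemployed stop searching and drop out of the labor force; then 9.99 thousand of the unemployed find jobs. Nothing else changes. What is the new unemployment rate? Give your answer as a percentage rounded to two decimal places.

Initially, labor force = 1,407.03 + 173.44 = 1,580.47 thousand, so u = 173.44/1,580.47 = 10.97%.
After the first change, unemployed and labor force both fall by 50.66 → E = 1,407.03, U = 122.78, labor force = 1,529.81 thousand.
After the second change, unemployed falls and employed rises by 9.99; labor force unchanged → E = 1,417.02, U = 112.79, labor force = 1,529.81 thousand.
New unemployment rate = 112.79 / 1,529.81 = 7.37%.

New unemployment rate ≈ 7.37%.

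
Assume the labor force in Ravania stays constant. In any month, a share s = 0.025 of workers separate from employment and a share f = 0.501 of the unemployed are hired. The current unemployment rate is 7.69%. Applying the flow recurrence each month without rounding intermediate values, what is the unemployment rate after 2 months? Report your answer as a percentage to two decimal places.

Unemployment rate after two months ≈ 5.41%.

With a fixed labor force, u_{t+1} = u_t + s·(1−u_t) − f·u_t = u_t·(1−s−f) + s.
Here 1−s−f = 0.474 and s = 0.025.
u_1 = 0.076900 × 0.474 + 0.025 = 0.061451.
u_2 = 0.061451 × 0.474 + 0.025 = 0.054128.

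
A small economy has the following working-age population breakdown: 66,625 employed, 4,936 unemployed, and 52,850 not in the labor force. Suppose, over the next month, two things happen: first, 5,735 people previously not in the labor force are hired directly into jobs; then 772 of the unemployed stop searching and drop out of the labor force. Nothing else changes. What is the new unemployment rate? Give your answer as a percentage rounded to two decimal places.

Initially, labor force = 66,625 + 4,936 = 71,561, so u = 4,936/71,561 = 6.90%.
After the first change, employed and labor force both rise by 5,735; unemployed unchanged → E = 72,360, U = 4,936, labor force = 77,296.
After the second change, unemployed and labor force both fall by 772 → E = 72,360, U = 4,164, labor force = 76,524.
New unemployment rate = 4,164 / 76,524 = 5.44%.

New unemployment rate ≈ 5.44%.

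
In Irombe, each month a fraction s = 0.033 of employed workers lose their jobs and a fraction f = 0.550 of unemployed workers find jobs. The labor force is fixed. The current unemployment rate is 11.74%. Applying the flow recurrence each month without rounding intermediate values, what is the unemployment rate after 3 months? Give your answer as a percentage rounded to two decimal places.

With a fixed labor force, u_{t+1} = u_t + s·(1−u_t) − f·u_t = u_t·(1−s−f) + s.
Here 1−s−f = 0.417 and s = 0.033.
u_1 = 0.117400 × 0.417 + 0.033 = 0.081956.
u_2 = 0.081956 × 0.417 + 0.033 = 0.067176.
u_3 = 0.067176 × 0.417 + 0.033 = 0.061012.

Unemployment rate after three months ≈ 6.10%.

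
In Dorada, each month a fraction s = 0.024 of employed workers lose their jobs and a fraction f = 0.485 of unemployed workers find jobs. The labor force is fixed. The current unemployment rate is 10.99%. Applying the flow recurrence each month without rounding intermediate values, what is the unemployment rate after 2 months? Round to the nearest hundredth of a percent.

With a fixed labor force, u_{t+1} = u_t + s·(1−u_t) − f·u_t = u_t·(1−s−f) + s.
Here 1−s−f = 0.491 and s = 0.024.
u_1 = 0.109900 × 0.491 + 0.024 = 0.077961.
u_2 = 0.077961 × 0.491 + 0.024 = 0.062279.

Unemployment rate after two months ≈ 6.23%.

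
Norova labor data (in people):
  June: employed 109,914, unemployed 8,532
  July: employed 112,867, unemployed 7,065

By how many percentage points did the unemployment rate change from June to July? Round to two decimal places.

The unemployment rate changed by −1.31 percentage points.

June: labor force = 109,914 + 8,532 = 118,446; u = 8,532/118,446 = 7.20%.
July: labor force = 112,867 + 7,065 = 119,932; u = 7,065/119,932 = 5.89%.
Change = 5.89% − 7.20% = −1.31 pp.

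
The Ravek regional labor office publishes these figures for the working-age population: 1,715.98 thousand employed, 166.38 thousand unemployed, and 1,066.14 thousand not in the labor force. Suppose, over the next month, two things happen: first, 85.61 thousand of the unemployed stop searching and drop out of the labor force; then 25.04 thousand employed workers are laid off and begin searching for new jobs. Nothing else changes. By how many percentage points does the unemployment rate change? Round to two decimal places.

The unemployment rate changes by −2.95 percentage points.

Initially, labor force = 1,715.98 + 166.38 = 1,882.36 thousand, so u = 166.38/1,882.36 = 8.84%.
After the first change, unemployed and labor force both fall by 85.61 → E = 1,715.98, U = 80.77, labor force = 1,796.75 thousand.
After the second change, employed falls and unemployed rises by 25.04; labor force unchanged → E = 1,690.94, U = 105.81, labor force = 1,796.75 thousand.
New unemployment rate = 105.81 / 1,796.75 = 5.89%.
Change = 5.89% − 8.84% = −2.95 percentage points.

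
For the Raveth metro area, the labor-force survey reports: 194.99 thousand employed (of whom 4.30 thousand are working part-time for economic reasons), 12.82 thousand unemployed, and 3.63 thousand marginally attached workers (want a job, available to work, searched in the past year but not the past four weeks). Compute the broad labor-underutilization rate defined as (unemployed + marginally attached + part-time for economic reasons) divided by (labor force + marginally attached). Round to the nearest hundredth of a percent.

Broad underutilization rate ≈ 9.81%.

Labor force = 194.99 + 12.82 = 207.81 thousand.
Numerator = 12.82 + 3.63 + 4.30 = 20.75 thousand.
Denominator = 207.81 + 3.63 = 211.44 thousand.
Broad rate = 20.75 / 211.44 = 9.81%.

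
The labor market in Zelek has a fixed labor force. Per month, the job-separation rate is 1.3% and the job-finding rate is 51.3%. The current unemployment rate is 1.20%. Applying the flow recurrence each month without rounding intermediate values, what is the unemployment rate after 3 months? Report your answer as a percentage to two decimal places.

With a fixed labor force, u_{t+1} = u_t + s·(1−u_t) − f·u_t = u_t·(1−s−f) + s.
Here 1−s−f = 0.474 and s = 0.013.
u_1 = 0.012000 × 0.474 + 0.013 = 0.018688.
u_2 = 0.018688 × 0.474 + 0.013 = 0.021858.
u_3 = 0.021858 × 0.474 + 0.013 = 0.023361.

Unemployment rate after three months ≈ 2.34%.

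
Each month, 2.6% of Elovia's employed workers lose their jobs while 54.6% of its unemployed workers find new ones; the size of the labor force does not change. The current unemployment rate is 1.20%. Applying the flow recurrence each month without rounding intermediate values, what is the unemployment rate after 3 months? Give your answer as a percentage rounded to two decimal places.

Unemployment rate after three months ≈ 4.28%.

With a fixed labor force, u_{t+1} = u_t + s·(1−u_t) − f·u_t = u_t·(1−s−f) + s.
Here 1−s−f = 0.428 and s = 0.026.
u_1 = 0.012000 × 0.428 + 0.026 = 0.031136.
u_2 = 0.031136 × 0.428 + 0.026 = 0.039326.
u_3 = 0.039326 × 0.428 + 0.026 = 0.042832.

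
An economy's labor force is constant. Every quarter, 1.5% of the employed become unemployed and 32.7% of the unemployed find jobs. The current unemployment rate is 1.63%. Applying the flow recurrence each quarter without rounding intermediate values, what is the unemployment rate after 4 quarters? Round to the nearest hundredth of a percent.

Unemployment rate after four quarters ≈ 3.87%.

With a fixed labor force, u_{t+1} = u_t + s·(1−u_t) − f·u_t = u_t·(1−s−f) + s.
Here 1−s−f = 0.658 and s = 0.015.
u_1 = 0.016300 × 0.658 + 0.015 = 0.025725.
u_2 = 0.025725 × 0.658 + 0.015 = 0.031927.
u_3 = 0.031927 × 0.658 + 0.015 = 0.036008.
u_4 = 0.036008 × 0.658 + 0.015 = 0.038693.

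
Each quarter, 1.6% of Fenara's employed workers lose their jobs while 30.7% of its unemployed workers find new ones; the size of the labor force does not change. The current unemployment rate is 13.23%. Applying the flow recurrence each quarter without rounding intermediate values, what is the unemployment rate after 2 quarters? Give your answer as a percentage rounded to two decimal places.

Unemployment rate after two quarters ≈ 8.75%.

With a fixed labor force, u_{t+1} = u_t + s·(1−u_t) − f·u_t = u_t·(1−s−f) + s.
Here 1−s−f = 0.677 and s = 0.016.
u_1 = 0.132300 × 0.677 + 0.016 = 0.105567.
u_2 = 0.105567 × 0.677 + 0.016 = 0.087469.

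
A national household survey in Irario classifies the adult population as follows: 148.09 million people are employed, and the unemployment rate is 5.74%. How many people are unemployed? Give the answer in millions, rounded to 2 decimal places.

About 9.02 million are unemployed.

Let U be the number unemployed. The labor force is E + U, and U/(E+U) = 0.0574.
So U = 0.0574 × 148.09 / (1 − 0.0574) = 8.5004 / 0.9426 ≈ 9.02 million.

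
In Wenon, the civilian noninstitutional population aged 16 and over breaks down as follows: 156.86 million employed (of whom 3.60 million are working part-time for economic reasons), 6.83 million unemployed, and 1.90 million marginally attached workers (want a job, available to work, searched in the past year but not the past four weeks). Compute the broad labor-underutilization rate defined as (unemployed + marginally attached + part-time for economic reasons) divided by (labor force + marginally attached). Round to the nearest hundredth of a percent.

Labor force = 156.86 + 6.83 = 163.69 million.
Numerator = 6.83 + 1.90 + 3.60 = 12.33 million.
Denominator = 163.69 + 1.90 = 165.59 million.
Broad rate = 12.33 / 165.59 = 7.45%.

Broad underutilization rate ≈ 7.45%.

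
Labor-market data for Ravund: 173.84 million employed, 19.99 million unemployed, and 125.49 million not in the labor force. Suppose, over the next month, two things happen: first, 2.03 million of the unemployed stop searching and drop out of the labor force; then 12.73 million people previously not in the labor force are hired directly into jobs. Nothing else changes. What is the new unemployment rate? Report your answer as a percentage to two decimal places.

Initially, labor force = 173.84 + 19.99 = 193.83 million, so u = 19.99/193.83 = 10.31%.
After the first change, unemployed and labor force both fall by 2.03 → E = 173.84, U = 17.96, labor force = 191.80 million.
After the second change, employed and labor force both rise by 12.73; unemployed unchanged → E = 186.57, U = 17.96, labor force = 204.53 million.
New unemployment rate = 17.96 / 204.53 = 8.78%.

New unemployment rate ≈ 8.78%.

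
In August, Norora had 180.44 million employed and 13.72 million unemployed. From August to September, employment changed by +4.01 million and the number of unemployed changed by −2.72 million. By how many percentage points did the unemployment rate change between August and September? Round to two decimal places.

August: labor force = 180.44 + 13.72 = 194.16; u = 13.72/194.16 = 7.07%.
September: labor force = 184.45 + 11.00 = 195.45; u = 11.00/195.45 = 5.63%.
Change = 5.63% − 7.07% = −1.44 pp.

The unemployment rate changed by −1.44 percentage points.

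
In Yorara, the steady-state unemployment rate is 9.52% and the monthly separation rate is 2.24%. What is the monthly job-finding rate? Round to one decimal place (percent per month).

From u* = s/(s+f): f = s·(1−u)/u.
f = 2.24 × (1 − 0.0952) / 0.0952 = 2.0268 / 0.0952 ≈ 21.3% per month.

Job-finding rate ≈ 21.3% per month.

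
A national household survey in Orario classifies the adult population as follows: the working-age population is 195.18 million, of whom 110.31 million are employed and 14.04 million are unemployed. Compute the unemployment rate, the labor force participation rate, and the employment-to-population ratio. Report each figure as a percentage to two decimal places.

Unemployment rate ≈ 11.29%; labor force participation rate ≈ 63.71%; employment-population ratio ≈ 56.52%.

Labor force = employed + unemployed = 110.31 + 14.04 = 124.35 million.
Unemployment rate = 14.04 / 124.35 = 11.29%.
Labor force participation rate = 124.35 / 195.18 = 63.71%.
Employment-population ratio = 110.31 / 195.18 = 56.52%.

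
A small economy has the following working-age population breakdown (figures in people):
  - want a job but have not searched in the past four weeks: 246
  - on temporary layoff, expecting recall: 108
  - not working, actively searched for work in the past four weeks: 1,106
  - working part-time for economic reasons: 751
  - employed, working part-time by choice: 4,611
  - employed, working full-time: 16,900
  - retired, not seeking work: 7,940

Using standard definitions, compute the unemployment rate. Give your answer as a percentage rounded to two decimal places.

Employed = 751 + 4,611 + 16,900 = 22,262 (anyone who worked, including part-time for economic reasons, counts as employed).
Unemployed = 108 + 1,106 = 1,214 (jobless and actively searching, or on temporary layoff).
Labor force = 22,262 + 1,214 = 23,476.
Unemployment rate = 1,214 / 23,476 = 5.17%.

Unemployment rate ≈ 5.17%.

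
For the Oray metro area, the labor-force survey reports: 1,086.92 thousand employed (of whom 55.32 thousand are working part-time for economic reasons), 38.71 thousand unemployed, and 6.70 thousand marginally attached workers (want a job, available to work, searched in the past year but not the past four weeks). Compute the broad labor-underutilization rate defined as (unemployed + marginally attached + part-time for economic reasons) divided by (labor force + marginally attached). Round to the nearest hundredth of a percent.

Labor force = 1,086.92 + 38.71 = 1,125.63 thousand.
Numerator = 38.71 + 6.70 + 55.32 = 100.73 thousand.
Denominator = 1,125.63 + 6.70 = 1,132.33 thousand.
Broad rate = 100.73 / 1,132.33 = 8.90%.

Broad underutilization rate ≈ 8.90%.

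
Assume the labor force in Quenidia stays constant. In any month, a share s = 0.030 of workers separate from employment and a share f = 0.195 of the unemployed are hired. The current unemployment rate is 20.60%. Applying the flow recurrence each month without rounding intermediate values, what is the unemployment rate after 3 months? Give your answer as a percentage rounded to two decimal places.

Unemployment rate after three months ≈ 16.72%.

With a fixed labor force, u_{t+1} = u_t + s·(1−u_t) − f·u_t = u_t·(1−s−f) + s.
Here 1−s−f = 0.775 and s = 0.030.
u_1 = 0.206000 × 0.775 + 0.030 = 0.189650.
u_2 = 0.189650 × 0.775 + 0.030 = 0.176979.
u_3 = 0.176979 × 0.775 + 0.030 = 0.167159.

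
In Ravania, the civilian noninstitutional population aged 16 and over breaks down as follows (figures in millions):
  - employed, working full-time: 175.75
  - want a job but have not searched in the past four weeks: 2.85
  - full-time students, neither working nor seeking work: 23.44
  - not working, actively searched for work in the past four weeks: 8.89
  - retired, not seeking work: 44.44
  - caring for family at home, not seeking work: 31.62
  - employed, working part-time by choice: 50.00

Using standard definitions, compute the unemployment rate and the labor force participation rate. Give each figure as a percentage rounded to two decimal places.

Unemployment rate ≈ 3.79%; labor force participation rate ≈ 69.63%.

Employed = 175.75 + 50.00 = 225.75 million.
Unemployed = 8.89 million.
Labor force = 225.75 + 8.89 = 234.64 million.
Not in labor force = 2.85 + 23.44 + 44.44 + 31.62 = 102.35 million (those not working and not actively searching are outside the labor force — including those who want a job but have given up searching).
Civilian working-age population = 234.64 + 102.35 = 336.99 million.
Unemployment rate = 8.89 / 234.64 = 3.79%.
Labor force participation rate = 234.64 / 336.99 = 69.63%.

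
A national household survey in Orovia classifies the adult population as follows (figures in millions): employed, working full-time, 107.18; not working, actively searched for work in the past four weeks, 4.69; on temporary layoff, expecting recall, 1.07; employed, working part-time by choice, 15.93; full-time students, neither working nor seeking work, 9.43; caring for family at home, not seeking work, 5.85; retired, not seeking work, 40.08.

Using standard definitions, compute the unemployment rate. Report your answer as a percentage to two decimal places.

Employed = 107.18 + 15.93 = 123.11 million.
Unemployed = 4.69 + 1.07 = 5.76 million (jobless and actively searching, or on temporary layoff).
Labor force = 123.11 + 5.76 = 128.87 million.
Unemployment rate = 5.76 / 128.87 = 4.47%.

Unemployment rate ≈ 4.47%.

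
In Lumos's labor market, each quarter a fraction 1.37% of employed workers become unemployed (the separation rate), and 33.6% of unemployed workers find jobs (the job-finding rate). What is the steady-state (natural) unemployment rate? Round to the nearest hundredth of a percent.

At steady state the flows balance: s·E = f·U, so U/(E+U) = s/(s+f).
u* = 1.37 / (1.37 + 33.6) = 1.37 / 34.97 = 3.92%.

Steady-state unemployment rate ≈ 3.92%.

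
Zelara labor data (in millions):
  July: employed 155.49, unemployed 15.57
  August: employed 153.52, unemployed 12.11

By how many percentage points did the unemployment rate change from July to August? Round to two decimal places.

July: labor force = 155.49 + 15.57 = 171.06; u = 15.57/171.06 = 9.10%.
August: labor force = 153.52 + 12.11 = 165.63; u = 12.11/165.63 = 7.31%.
Change = 7.31% − 9.10% = −1.79 pp.

The unemployment rate changed by −1.79 percentage points.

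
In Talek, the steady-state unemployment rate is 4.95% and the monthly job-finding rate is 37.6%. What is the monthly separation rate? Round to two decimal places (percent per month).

From u* = s/(s+f): s = u·f/(1−u).
s = 0.0495 × 37.6 / (1 − 0.0495) = 1.8612 / 0.9505 ≈ 1.96% per month.

Separation rate ≈ 1.96% per month.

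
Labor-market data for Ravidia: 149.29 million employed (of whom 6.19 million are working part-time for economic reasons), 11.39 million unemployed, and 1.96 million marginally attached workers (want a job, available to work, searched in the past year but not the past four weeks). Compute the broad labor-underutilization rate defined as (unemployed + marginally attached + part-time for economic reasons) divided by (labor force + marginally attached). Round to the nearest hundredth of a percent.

Labor force = 149.29 + 11.39 = 160.68 million.
Numerator = 11.39 + 1.96 + 6.19 = 19.54 million.
Denominator = 160.68 + 1.96 = 162.64 million.
Broad rate = 19.54 / 162.64 = 12.01%.

Broad underutilization rate ≈ 12.01%.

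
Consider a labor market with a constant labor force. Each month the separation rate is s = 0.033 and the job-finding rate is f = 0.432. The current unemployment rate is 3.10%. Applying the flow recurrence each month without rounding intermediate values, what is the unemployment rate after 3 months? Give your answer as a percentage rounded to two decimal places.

Unemployment rate after three months ≈ 6.48%.

With a fixed labor force, u_{t+1} = u_t + s·(1−u_t) − f·u_t = u_t·(1−s−f) + s.
Here 1−s−f = 0.535 and s = 0.033.
u_1 = 0.031000 × 0.535 + 0.033 = 0.049585.
u_2 = 0.049585 × 0.535 + 0.033 = 0.059528.
u_3 = 0.059528 × 0.535 + 0.033 = 0.064847.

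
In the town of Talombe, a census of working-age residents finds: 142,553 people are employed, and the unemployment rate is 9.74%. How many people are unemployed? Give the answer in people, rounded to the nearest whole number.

Let U be the number unemployed. The labor force is E + U, and U/(E+U) = 0.0974.
So U = 0.0974 × 142,553 / (1 − 0.0974) = 13884.66 / 0.9026 ≈ 15,383.

About 15,383 are unemployed.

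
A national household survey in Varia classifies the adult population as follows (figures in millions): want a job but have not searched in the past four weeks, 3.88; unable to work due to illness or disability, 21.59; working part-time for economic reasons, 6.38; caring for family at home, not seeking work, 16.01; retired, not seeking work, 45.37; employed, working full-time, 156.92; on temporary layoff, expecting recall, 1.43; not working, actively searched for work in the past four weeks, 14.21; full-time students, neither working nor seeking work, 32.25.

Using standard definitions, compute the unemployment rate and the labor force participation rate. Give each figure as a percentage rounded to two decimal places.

Unemployment rate ≈ 8.74%; labor force participation rate ≈ 60.04%.

Employed = 6.38 + 156.92 = 163.30 million (anyone who worked, including part-time for economic reasons, counts as employed).
Unemployed = 1.43 + 14.21 = 15.64 million (jobless and actively searching, or on temporary layoff).
Labor force = 163.30 + 15.64 = 178.94 million.
Not in labor force = 3.88 + 21.59 + 16.01 + 45.37 + 32.25 = 119.10 million (those not working and not actively searching are outside the labor force — including those who want a job but have given up searching).
Civilian working-age population = 178.94 + 119.10 = 298.04 million.
Unemployment rate = 15.64 / 178.94 = 8.74%.
Labor force participation rate = 178.94 / 298.04 = 60.04%.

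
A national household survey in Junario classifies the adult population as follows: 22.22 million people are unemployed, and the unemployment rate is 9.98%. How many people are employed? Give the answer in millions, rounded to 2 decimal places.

About 200.43 million are employed.

Labor force = U / u = 22.22 / 0.0998 ≈ 222.65 million.
Employed = labor force − unemployed = 222.65 − 22.22 = 200.43 million.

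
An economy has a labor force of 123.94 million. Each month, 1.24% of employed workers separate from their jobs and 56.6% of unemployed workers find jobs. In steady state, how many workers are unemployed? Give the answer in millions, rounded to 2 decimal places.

Steady-state unemployment rate u* = s/(s+f) = 1.24/(1.24+56.6) = 0.021438.
Unemployed = u* × labor force = 0.021438 × 123.94 ≈ 2.66 million.

About 2.66 million are unemployed in steady state.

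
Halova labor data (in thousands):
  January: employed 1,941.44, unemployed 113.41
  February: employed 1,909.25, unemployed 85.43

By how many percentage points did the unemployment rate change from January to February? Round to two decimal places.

January: labor force = 1,941.44 + 113.41 = 2,054.85; u = 113.41/2,054.85 = 5.52%.
February: labor force = 1,909.25 + 85.43 = 1,994.68; u = 85.43/1,994.68 = 4.28%.
Change = 4.28% − 5.52% = −1.24 pp.

The unemployment rate changed by −1.24 percentage points.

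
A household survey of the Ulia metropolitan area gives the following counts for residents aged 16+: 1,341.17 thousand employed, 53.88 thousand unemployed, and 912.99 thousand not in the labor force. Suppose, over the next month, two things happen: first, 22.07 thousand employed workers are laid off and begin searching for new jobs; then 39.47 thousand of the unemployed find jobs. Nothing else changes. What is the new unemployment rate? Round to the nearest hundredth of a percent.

Initially, labor force = 1,341.17 + 53.88 = 1,395.05 thousand, so u = 53.88/1,395.05 = 3.86%.
After the first change, employed falls and unemployed rises by 22.07; labor force unchanged → E = 1,319.10, U = 75.95, labor force = 1,395.05 thousand.
After the second change, unemployed falls and employed rises by 39.47; labor force unchanged → E = 1,358.57, U = 36.48, labor force = 1,395.05 thousand.
New unemployment rate = 36.48 / 1,395.05 = 2.61%.

New unemployment rate ≈ 2.61%.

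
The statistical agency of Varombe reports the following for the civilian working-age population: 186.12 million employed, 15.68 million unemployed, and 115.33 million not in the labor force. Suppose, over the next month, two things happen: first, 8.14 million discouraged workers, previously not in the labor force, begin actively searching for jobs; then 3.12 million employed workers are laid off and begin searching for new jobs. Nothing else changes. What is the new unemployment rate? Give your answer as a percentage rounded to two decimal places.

Initially, labor force = 186.12 + 15.68 = 201.80 million, so u = 15.68/201.80 = 7.77%.
After the first change, unemployed and labor force both rise by 8.14 → E = 186.12, U = 23.82, labor force = 209.94 million.
After the second change, employed falls and unemployed rises by 3.12; labor force unchanged → E = 183.00, U = 26.94, labor force = 209.94 million.
New unemployment rate = 26.94 / 209.94 = 12.83%.

New unemployment rate ≈ 12.83%.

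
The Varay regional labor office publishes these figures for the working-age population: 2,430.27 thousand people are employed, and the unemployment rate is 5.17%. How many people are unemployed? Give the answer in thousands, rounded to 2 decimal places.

Let U be the number unemployed. The labor force is E + U, and U/(E+U) = 0.0517.
So U = 0.0517 × 2,430.27 / (1 − 0.0517) = 125.6450 / 0.9483 ≈ 132.49 thousand.

About 132.49 thousand are unemployed.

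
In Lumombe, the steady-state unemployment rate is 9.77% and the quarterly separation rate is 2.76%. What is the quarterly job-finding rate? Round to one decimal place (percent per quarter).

Job-finding rate ≈ 25.5% per quarter.

From u* = s/(s+f): f = s·(1−u)/u.
f = 2.76 × (1 − 0.0977) / 0.0977 = 2.4903 / 0.0977 ≈ 25.5% per quarter.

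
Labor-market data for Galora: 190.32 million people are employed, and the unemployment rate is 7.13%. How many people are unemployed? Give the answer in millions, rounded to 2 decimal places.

About 14.61 million are unemployed.

Let U be the number unemployed. The labor force is E + U, and U/(E+U) = 0.0713.
So U = 0.0713 × 190.32 / (1 − 0.0713) = 13.5698 / 0.9287 ≈ 14.61 million.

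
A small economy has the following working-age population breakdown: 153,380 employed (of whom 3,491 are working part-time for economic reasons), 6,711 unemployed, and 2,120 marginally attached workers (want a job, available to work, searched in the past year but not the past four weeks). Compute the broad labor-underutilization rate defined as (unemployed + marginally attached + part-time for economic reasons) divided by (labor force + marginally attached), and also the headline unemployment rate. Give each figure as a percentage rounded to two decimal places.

Broad underutilization rate ≈ 7.60%; headline unemployment rate ≈ 4.19%.

Labor force = 153,380 + 6,711 = 160,091.
Numerator = 6,711 + 2,120 + 3,491 = 12,322.
Denominator = 160,091 + 2,120 = 162,211.
Broad rate = 12,322 / 162,211 = 7.60%.
Headline unemployment rate = 6,711 / 160,091 = 4.19%.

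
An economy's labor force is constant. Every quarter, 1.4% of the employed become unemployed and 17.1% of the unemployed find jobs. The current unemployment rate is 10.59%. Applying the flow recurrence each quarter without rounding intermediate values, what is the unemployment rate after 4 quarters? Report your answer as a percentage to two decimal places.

Unemployment rate after four quarters ≈ 8.90%.

With a fixed labor force, u_{t+1} = u_t + s·(1−u_t) − f·u_t = u_t·(1−s−f) + s.
Here 1−s−f = 0.815 and s = 0.014.
u_1 = 0.105900 × 0.815 + 0.014 = 0.100308.
u_2 = 0.100308 × 0.815 + 0.014 = 0.095751.
u_3 = 0.095751 × 0.815 + 0.014 = 0.092037.
u_4 = 0.092037 × 0.815 + 0.014 = 0.089010.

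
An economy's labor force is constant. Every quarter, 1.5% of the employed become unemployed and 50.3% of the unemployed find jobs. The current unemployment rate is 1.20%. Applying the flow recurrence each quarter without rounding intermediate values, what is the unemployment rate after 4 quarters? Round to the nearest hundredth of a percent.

With a fixed labor force, u_{t+1} = u_t + s·(1−u_t) − f·u_t = u_t·(1−s−f) + s.
Here 1−s−f = 0.482 and s = 0.015.
u_1 = 0.012000 × 0.482 + 0.015 = 0.020784.
u_2 = 0.020784 × 0.482 + 0.015 = 0.025018.
u_3 = 0.025018 × 0.482 + 0.015 = 0.027059.
u_4 = 0.027059 × 0.482 + 0.015 = 0.028042.

Unemployment rate after four quarters ≈ 2.80%.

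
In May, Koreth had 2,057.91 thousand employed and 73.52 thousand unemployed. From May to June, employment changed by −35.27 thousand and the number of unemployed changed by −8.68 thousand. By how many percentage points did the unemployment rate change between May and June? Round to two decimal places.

May: labor force = 2,057.91 + 73.52 = 2,131.43; u = 73.52/2,131.43 = 3.45%.
June: labor force = 2,022.64 + 64.84 = 2,087.48; u = 64.84/2,087.48 = 3.11%.
Change = 3.11% − 3.45% = −0.34 pp.

The unemployment rate changed by −0.34 percentage points.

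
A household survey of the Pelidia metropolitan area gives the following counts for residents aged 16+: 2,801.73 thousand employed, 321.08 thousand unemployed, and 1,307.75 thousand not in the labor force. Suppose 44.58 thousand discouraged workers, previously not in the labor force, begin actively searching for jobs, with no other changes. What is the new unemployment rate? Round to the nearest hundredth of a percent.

New unemployment rate ≈ 11.54%.

Initially, labor force = 2,801.73 + 321.08 = 3,122.81 thousand, so u = 321.08/3,122.81 = 10.28%.
After the change, unemployed and labor force both rise by 44.58 → E = 2,801.73, U = 365.66, labor force = 3,167.39 thousand.
New unemployment rate = 365.66 / 3,167.39 = 11.54%.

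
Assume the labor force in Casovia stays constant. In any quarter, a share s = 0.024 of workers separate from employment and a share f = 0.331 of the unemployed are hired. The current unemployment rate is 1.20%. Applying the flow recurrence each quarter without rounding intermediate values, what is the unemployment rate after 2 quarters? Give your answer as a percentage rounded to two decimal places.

Unemployment rate after two quarters ≈ 4.45%.

With a fixed labor force, u_{t+1} = u_t + s·(1−u_t) − f·u_t = u_t·(1−s−f) + s.
Here 1−s−f = 0.645 and s = 0.024.
u_1 = 0.012000 × 0.645 + 0.024 = 0.031740.
u_2 = 0.031740 × 0.645 + 0.024 = 0.044472.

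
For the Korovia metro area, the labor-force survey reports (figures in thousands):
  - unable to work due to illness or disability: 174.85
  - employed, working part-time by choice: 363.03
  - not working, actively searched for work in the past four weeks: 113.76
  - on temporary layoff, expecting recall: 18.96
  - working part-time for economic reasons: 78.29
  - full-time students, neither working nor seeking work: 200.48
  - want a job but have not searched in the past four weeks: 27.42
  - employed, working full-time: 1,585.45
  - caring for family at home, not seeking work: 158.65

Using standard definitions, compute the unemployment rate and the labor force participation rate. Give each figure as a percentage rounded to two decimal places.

Unemployment rate ≈ 6.15%; labor force participation rate ≈ 79.37%.

Employed = 363.03 + 78.29 + 1,585.45 = 2,026.77 thousand (anyone who worked, including part-time for economic reasons, counts as employed).
Unemployed = 113.76 + 18.96 = 132.72 thousand (jobless and actively searching, or on temporary layoff).
Labor force = 2,026.77 + 132.72 = 2,159.49 thousand.
Not in labor force = 174.85 + 200.48 + 27.42 + 158.65 = 561.40 thousand (those not working and not actively searching are outside the labor force — including those who want a job but have given up searching).
Civilian working-age population = 2,159.49 + 561.40 = 2,720.89 thousand.
Unemployment rate = 132.72 / 2,159.49 = 6.15%.
Labor force participation rate = 2,159.49 / 2,720.89 = 79.37%.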